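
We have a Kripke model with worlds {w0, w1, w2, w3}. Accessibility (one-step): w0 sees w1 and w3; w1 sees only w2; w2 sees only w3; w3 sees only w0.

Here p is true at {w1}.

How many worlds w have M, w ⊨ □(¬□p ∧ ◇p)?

w0: successors {w1, w3}; ¬□p ∧ ◇p there: w1:F, w3:F. ✗
w1: successors {w2}; ¬□p ∧ ◇p there: w2:F. ✗
w2: successors {w3}; ¬□p ∧ ◇p there: w3:F. ✗
w3: successors {w0}; ¬□p ∧ ◇p there: w0:T. ✓
Satisfying worlds: {w3}.

1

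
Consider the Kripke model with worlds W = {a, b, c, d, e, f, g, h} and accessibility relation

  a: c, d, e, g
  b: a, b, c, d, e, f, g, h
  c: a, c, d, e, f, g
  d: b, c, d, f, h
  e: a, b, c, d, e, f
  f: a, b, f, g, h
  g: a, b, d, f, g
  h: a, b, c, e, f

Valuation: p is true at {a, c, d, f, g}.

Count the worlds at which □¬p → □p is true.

a: □¬p is F, □p is F. ✓
b: □¬p is F, □p is F. ✓
c: □¬p is F, □p is F. ✓
d: □¬p is F, □p is F. ✓
e: □¬p is F, □p is F. ✓
f: □¬p is F, □p is F. ✓
g: □¬p is F, □p is F. ✓
h: □¬p is F, □p is F. ✓
Satisfying worlds: {a, b, c, d, e, f, g, h}.

8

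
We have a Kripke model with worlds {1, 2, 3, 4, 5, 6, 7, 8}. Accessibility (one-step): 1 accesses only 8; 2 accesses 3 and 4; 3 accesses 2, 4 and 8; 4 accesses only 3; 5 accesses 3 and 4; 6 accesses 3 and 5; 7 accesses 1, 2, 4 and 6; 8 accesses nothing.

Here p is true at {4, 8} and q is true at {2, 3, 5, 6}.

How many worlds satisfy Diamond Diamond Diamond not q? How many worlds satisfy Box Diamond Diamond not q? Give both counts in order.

6 and 5

For Diamond Diamond Diamond not q:
1: successors {8}; Diamond Diamond not q there: 8:F. ✗
2: successors {3, 4}; Diamond Diamond not q there: 3:T, 4:T. ✓
3: successors {2, 4, 8}; Diamond Diamond not q there: 2:T, 4:T, 8:F. ✓
4: successors {3}; Diamond Diamond not q there: 3:T. ✓
5: successors {3, 4}; Diamond Diamond not q there: 3:T, 4:T. ✓
6: successors {3, 5}; Diamond Diamond not q there: 3:T, 5:T. ✓
7: successors {1, 2, 4, 6}; Diamond Diamond not q there: 1:F, 2:T, 4:T, 6:T. ✓
8: no successors, so Diamond Diamond Diamond not q fails. ✗
— 6 worlds.
For Box Diamond Diamond not q:
1: successors {8}; Diamond Diamond not q there: 8:F. ✗
2: successors {3, 4}; Diamond Diamond not q there: 3:T, 4:T. ✓
3: successors {2, 4, 8}; Diamond Diamond not q there: 2:T, 4:T, 8:F. ✗
4: successors {3}; Diamond Diamond not q there: 3:T. ✓
5: successors {3, 4}; Diamond Diamond not q there: 3:T, 4:T. ✓
6: successors {3, 5}; Diamond Diamond not q there: 3:T, 5:T. ✓
7: successors {1, 2, 4, 6}; Diamond Diamond not q there: 1:F, 2:T, 4:T, 6:T. ✗
8: no successors, so Box Diamond Diamond not q holds vacuously. ✓
— 5 worlds.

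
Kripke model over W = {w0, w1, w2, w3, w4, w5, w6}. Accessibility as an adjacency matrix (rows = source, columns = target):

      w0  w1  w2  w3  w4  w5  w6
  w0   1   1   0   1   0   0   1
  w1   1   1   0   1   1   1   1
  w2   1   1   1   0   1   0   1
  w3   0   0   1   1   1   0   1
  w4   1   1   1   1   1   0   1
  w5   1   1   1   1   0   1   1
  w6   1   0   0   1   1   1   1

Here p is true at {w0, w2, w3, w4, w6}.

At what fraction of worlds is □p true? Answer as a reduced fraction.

w0: successors {w0, w1, w3, w6}; p there: w0:T, w1:F, w3:T, w6:T. ✗
w1: successors {w0, w1, w3, w4, w5, w6}; p there: w0:T, w1:F, w3:T, w4:T, w5:F, w6:T. ✗
w2: successors {w0, w1, w2, w4, w6}; p there: w0:T, w1:F, w2:T, w4:T, w6:T. ✗
w3: successors {w2, w3, w4, w6}; p there: w2:T, w3:T, w4:T, w6:T. ✓
w4: successors {w0, w1, w2, w3, w4, w6}; p there: w0:T, w1:F, w2:T, w3:T, w4:T, w6:T. ✗
w5: successors {w0, w1, w2, w3, w5, w6}; p there: w0:T, w1:F, w2:T, w3:T, w5:F, w6:T. ✗
w6: successors {w0, w3, w4, w5, w6}; p there: w0:T, w3:T, w4:T, w5:F, w6:T. ✗
That's 1 of 7 worlds, so 1/7.

1/7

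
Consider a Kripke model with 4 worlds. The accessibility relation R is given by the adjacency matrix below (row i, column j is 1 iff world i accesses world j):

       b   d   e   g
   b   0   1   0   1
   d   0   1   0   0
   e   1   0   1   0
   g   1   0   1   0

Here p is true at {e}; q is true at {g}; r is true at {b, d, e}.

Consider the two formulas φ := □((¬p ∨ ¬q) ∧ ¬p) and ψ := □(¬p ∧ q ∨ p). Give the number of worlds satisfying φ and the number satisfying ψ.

For □((¬p ∨ ¬q) ∧ ¬p):
b: successors {d, g}; (¬p ∨ ¬q) ∧ ¬p there: d:T, g:T. ✓
d: successors {d}; (¬p ∨ ¬q) ∧ ¬p there: d:T. ✓
e: successors {b, e}; (¬p ∨ ¬q) ∧ ¬p there: b:T, e:F. ✗
g: successors {b, e}; (¬p ∨ ¬q) ∧ ¬p there: b:T, e:F. ✗
— 2 worlds.
For □(¬p ∧ q ∨ p):
b: successors {d, g}; ¬p ∧ q ∨ p there: d:F, g:T. ✗
d: successors {d}; ¬p ∧ q ∨ p there: d:F. ✗
e: successors {b, e}; ¬p ∧ q ∨ p there: b:F, e:T. ✗
g: successors {b, e}; ¬p ∧ q ∨ p there: b:F, e:T. ✗
— 0 worlds.

2 and 0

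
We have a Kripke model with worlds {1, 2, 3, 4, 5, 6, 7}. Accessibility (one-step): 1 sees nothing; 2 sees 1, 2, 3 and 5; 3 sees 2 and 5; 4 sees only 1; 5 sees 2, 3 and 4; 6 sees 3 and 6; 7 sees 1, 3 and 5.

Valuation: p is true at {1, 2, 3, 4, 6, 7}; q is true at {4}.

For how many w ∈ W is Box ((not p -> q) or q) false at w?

1: no successors, so Box ((not p -> q) or q) holds vacuously. ✓
2: successors {1, 2, 3, 5}; (not p -> q) or q there: 1:T, 2:T, 3:T, 5:F. ✗
3: successors {2, 5}; (not p -> q) or q there: 2:T, 5:F. ✗
4: successors {1}; (not p -> q) or q there: 1:T. ✓
5: successors {2, 3, 4}; (not p -> q) or q there: 2:T, 3:T, 4:T. ✓
6: successors {3, 6}; (not p -> q) or q there: 3:T, 6:T. ✓
7: successors {1, 3, 5}; (not p -> q) or q there: 1:T, 3:T, 5:F. ✗
Satisfying worlds: {1, 4, 5, 6}.
So Box ((not p -> q) or q) fails at the other 3 worlds.

3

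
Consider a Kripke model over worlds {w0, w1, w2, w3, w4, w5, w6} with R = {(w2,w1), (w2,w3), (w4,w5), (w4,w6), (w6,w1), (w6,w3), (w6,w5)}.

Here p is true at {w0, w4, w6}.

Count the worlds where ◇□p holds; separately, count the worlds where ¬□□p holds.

3 and 1

For ◇□p:
w0: no successors, so ◇□p fails. ✗
w1: no successors, so ◇□p fails. ✗
w2: successors {w1, w3}; □p there: w1:T, w3:T. ✓
w3: no successors, so ◇□p fails. ✗
w4: successors {w5, w6}; □p there: w5:T, w6:F. ✓
w5: no successors, so ◇□p fails. ✗
w6: successors {w1, w3, w5}; □p there: w1:T, w3:T, w5:T. ✓
— 3 worlds.
For ¬□□p:
w0: □□p is T. ✗
w1: □□p is T. ✗
w2: □□p is T. ✗
w3: □□p is T. ✗
w4: □□p is F. ✓
w5: □□p is T. ✗
w6: □□p is T. ✗
— 1 world.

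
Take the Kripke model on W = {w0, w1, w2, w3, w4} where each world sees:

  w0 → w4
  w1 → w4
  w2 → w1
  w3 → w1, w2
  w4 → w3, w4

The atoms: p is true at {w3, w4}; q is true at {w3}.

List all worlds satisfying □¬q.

w0: successors {w4}; ¬q there: w4:T. ✓
w1: successors {w4}; ¬q there: w4:T. ✓
w2: successors {w1}; ¬q there: w1:T. ✓
w3: successors {w1, w2}; ¬q there: w1:T, w2:T. ✓
w4: successors {w3, w4}; ¬q there: w3:F, w4:T. ✗

{w0, w1, w2, w3}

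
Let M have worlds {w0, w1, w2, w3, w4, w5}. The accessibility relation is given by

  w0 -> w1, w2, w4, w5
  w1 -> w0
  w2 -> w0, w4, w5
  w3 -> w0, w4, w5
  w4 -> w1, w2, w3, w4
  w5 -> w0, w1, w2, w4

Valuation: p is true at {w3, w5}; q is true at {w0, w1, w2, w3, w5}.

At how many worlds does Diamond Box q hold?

3

w0: successors {w1, w2, w4, w5}; Box q there: w1:T, w2:F, w4:F, w5:F. ✓
w1: successors {w0}; Box q there: w0:F. ✗
w2: successors {w0, w4, w5}; Box q there: w0:F, w4:F, w5:F. ✗
w3: successors {w0, w4, w5}; Box q there: w0:F, w4:F, w5:F. ✗
w4: successors {w1, w2, w3, w4}; Box q there: w1:T, w2:F, w3:F, w4:F. ✓
w5: successors {w0, w1, w2, w4}; Box q there: w0:F, w1:T, w2:F, w4:F. ✓
Satisfying worlds: {w0, w4, w5}.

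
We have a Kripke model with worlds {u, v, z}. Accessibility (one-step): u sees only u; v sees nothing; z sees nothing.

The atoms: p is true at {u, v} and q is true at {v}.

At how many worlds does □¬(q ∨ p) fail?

u: successors {u}; ¬(q ∨ p) there: u:F. ✗
v: no successors, so □¬(q ∨ p) holds vacuously. ✓
z: no successors, so □¬(q ∨ p) holds vacuously. ✓
Satisfying worlds: {v, z}.
So □¬(q ∨ p) fails at the other 1 world.

1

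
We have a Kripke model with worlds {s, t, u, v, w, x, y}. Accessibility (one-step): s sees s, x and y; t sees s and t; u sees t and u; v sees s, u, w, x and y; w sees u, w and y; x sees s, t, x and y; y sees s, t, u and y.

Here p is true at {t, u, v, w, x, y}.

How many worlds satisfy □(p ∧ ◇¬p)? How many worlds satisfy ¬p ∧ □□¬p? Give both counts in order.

0 and 0

For □(p ∧ ◇¬p):
s: successors {s, x, y}; p ∧ ◇¬p there: s:F, x:T, y:T. ✗
t: successors {s, t}; p ∧ ◇¬p there: s:F, t:T. ✗
u: successors {t, u}; p ∧ ◇¬p there: t:T, u:F. ✗
v: successors {s, u, w, x, y}; p ∧ ◇¬p there: s:F, u:F, w:F, x:T, y:T. ✗
w: successors {u, w, y}; p ∧ ◇¬p there: u:F, w:F, y:T. ✗
x: successors {s, t, x, y}; p ∧ ◇¬p there: s:F, t:T, x:T, y:T. ✗
y: successors {s, t, u, y}; p ∧ ◇¬p there: s:F, t:T, u:F, y:T. ✗
— 0 worlds.
For ¬p ∧ □□¬p:
s: ¬p is T, □□¬p is F. ✗
t: ¬p is F, □□¬p is F. ✗
u: ¬p is F, □□¬p is F. ✗
v: ¬p is F, □□¬p is F. ✗
w: ¬p is F, □□¬p is F. ✗
x: ¬p is F, □□¬p is F. ✗
y: ¬p is F, □□¬p is F. ✗
— 0 worlds.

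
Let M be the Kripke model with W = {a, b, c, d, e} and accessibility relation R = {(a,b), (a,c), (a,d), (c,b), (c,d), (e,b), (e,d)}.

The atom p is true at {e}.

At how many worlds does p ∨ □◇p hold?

a: p is F, □◇p is F. ✗
b: p is F, □◇p is T. ✓
c: p is F, □◇p is F. ✗
d: p is F, □◇p is T. ✓
e: p is T, □◇p is F. ✓
Satisfying worlds: {b, d, e}.

3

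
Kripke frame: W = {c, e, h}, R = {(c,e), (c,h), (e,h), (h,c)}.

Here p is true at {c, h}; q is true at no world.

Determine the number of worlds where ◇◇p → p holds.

c: ◇◇p is T, p is T. ✓
e: ◇◇p is T, p is F. ✗
h: ◇◇p is T, p is T. ✓
Satisfying worlds: {c, h}.

2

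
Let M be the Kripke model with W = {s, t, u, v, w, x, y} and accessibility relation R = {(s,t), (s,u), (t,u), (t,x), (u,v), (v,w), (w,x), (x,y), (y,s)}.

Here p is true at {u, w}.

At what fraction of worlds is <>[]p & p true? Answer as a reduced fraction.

s: <>[]p is F, p is F. ✗
t: <>[]p is F, p is F. ✗
u: <>[]p is T, p is T. ✓
v: <>[]p is F, p is F. ✗
w: <>[]p is F, p is T. ✗
x: <>[]p is F, p is F. ✗
y: <>[]p is F, p is F. ✗
That's 1 of 7 worlds, so 1/7.

1/7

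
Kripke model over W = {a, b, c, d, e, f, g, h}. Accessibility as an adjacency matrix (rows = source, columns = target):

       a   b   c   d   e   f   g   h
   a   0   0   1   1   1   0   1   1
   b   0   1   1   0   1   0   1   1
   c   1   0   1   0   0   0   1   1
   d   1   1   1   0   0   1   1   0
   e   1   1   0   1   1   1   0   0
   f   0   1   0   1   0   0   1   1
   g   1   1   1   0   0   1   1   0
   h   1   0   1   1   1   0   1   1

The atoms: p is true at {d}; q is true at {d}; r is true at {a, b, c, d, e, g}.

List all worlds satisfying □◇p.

∅

a: successors {c, d, e, g, h}; ◇p there: c:F, d:F, e:T, g:F, h:T. ✗
b: successors {b, c, e, g, h}; ◇p there: b:F, c:F, e:T, g:F, h:T. ✗
c: successors {a, c, g, h}; ◇p there: a:T, c:F, g:F, h:T. ✗
d: successors {a, b, c, f, g}; ◇p there: a:T, b:F, c:F, f:T, g:F. ✗
e: successors {a, b, d, e, f}; ◇p there: a:T, b:F, d:F, e:T, f:T. ✗
f: successors {b, d, g, h}; ◇p there: b:F, d:F, g:F, h:T. ✗
g: successors {a, b, c, f, g}; ◇p there: a:T, b:F, c:F, f:T, g:F. ✗
h: successors {a, c, d, e, g, h}; ◇p there: a:T, c:F, d:F, e:T, g:F, h:T. ✗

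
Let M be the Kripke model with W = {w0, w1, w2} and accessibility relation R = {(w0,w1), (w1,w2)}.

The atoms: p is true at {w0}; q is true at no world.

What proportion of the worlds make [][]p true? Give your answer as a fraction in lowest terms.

2/3

w0: successors {w1}; []p there: w1:F. ✗
w1: successors {w2}; []p there: w2:T. ✓
w2: no successors, so [][]p holds vacuously. ✓
That's 2 of 3 worlds, so 2/3.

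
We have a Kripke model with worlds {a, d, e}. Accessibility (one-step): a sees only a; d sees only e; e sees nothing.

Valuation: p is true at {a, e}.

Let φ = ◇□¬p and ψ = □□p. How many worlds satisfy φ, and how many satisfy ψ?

1 and 3

For ◇□¬p:
a: successors {a}; □¬p there: a:F. ✗
d: successors {e}; □¬p there: e:T. ✓
e: no successors, so ◇□¬p fails. ✗
— 1 world.
For □□p:
a: successors {a}; □p there: a:T. ✓
d: successors {e}; □p there: e:T. ✓
e: no successors, so □□p holds vacuously. ✓
— 3 worlds.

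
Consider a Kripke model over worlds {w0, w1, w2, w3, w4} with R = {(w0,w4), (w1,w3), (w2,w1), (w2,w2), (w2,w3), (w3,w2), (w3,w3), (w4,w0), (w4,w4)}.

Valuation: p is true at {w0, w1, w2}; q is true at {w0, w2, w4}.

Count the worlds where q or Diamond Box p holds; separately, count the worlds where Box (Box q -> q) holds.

3 and 5

For q or Diamond Box p:
w0: q is T, Diamond Box p is F. ✓
w1: q is F, Diamond Box p is F. ✗
w2: q is T, Diamond Box p is F. ✓
w3: q is F, Diamond Box p is F. ✗
w4: q is T, Diamond Box p is F. ✓
— 3 worlds.
For Box (Box q -> q):
w0: successors {w4}; Box q -> q there: w4:T. ✓
w1: successors {w3}; Box q -> q there: w3:T. ✓
w2: successors {w1, w2, w3}; Box q -> q there: w1:T, w2:T, w3:T. ✓
w3: successors {w2, w3}; Box q -> q there: w2:T, w3:T. ✓
w4: successors {w0, w4}; Box q -> q there: w0:T, w4:T. ✓
— 5 worlds.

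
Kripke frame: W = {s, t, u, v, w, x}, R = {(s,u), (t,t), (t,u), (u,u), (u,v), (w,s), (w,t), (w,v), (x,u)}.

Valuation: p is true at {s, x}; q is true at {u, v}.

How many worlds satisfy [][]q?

s: successors {u}; []q there: u:T. ✓
t: successors {t, u}; []q there: t:F, u:T. ✗
u: successors {u, v}; []q there: u:T, v:T. ✓
v: no successors, so [][]q holds vacuously. ✓
w: successors {s, t, v}; []q there: s:T, t:F, v:T. ✗
x: successors {u}; []q there: u:T. ✓
Satisfying worlds: {s, u, v, x}.

4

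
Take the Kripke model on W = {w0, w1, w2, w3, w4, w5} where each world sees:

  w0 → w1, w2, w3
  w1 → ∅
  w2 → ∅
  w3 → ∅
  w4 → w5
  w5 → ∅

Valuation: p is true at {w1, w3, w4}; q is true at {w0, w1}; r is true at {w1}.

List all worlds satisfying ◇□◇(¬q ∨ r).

w0: successors {w1, w2, w3}; □◇(¬q ∨ r) there: w1:T, w2:T, w3:T. ✓
w1: no successors, so ◇□◇(¬q ∨ r) fails. ✗
w2: no successors, so ◇□◇(¬q ∨ r) fails. ✗
w3: no successors, so ◇□◇(¬q ∨ r) fails. ✗
w4: successors {w5}; □◇(¬q ∨ r) there: w5:T. ✓
w5: no successors, so ◇□◇(¬q ∨ r) fails. ✗

{w0, w4}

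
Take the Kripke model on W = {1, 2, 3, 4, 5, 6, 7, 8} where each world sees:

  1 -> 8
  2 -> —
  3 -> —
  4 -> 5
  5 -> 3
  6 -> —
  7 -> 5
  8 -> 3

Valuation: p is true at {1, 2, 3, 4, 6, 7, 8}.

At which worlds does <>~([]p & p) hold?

1: successors {8}; ~([]p & p) there: 8:F. ✗
2: no successors, so <>~([]p & p) fails. ✗
3: no successors, so <>~([]p & p) fails. ✗
4: successors {5}; ~([]p & p) there: 5:T. ✓
5: successors {3}; ~([]p & p) there: 3:F. ✗
6: no successors, so <>~([]p & p) fails. ✗
7: successors {5}; ~([]p & p) there: 5:T. ✓
8: successors {3}; ~([]p & p) there: 3:F. ✗

{4, 7}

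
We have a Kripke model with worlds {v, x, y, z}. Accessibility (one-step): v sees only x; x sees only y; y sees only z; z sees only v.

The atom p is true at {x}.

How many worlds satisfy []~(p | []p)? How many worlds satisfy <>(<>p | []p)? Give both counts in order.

For []~(p | []p):
v: successors {x}; ~(p | []p) there: x:F. ✗
x: successors {y}; ~(p | []p) there: y:T. ✓
y: successors {z}; ~(p | []p) there: z:T. ✓
z: successors {v}; ~(p | []p) there: v:F. ✗
— 2 worlds.
For <>(<>p | []p):
v: successors {x}; <>p | []p there: x:F. ✗
x: successors {y}; <>p | []p there: y:F. ✗
y: successors {z}; <>p | []p there: z:F. ✗
z: successors {v}; <>p | []p there: v:T. ✓
— 1 world.

2 and 1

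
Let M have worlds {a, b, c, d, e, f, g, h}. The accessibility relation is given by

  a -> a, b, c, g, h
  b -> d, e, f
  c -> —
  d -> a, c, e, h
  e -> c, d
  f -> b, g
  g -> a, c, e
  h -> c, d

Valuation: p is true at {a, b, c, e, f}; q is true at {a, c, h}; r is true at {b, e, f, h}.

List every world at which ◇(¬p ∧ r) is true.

{a, d}

a: successors {a, b, c, g, h}; ¬p ∧ r there: a:F, b:F, c:F, g:F, h:T. ✓
b: successors {d, e, f}; ¬p ∧ r there: d:F, e:F, f:F. ✗
c: no successors, so ◇(¬p ∧ r) fails. ✗
d: successors {a, c, e, h}; ¬p ∧ r there: a:F, c:F, e:F, h:T. ✓
e: successors {c, d}; ¬p ∧ r there: c:F, d:F. ✗
f: successors {b, g}; ¬p ∧ r there: b:F, g:F. ✗
g: successors {a, c, e}; ¬p ∧ r there: a:F, c:F, e:F. ✗
h: successors {c, d}; ¬p ∧ r there: c:F, d:F. ✗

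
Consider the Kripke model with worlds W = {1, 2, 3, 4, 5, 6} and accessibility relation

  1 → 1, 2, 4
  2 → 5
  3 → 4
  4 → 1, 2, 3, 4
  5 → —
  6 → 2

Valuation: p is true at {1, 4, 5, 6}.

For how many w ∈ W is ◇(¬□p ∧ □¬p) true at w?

0

1: successors {1, 2, 4}; ¬□p ∧ □¬p there: 1:F, 2:F, 4:F. ✗
2: successors {5}; ¬□p ∧ □¬p there: 5:F. ✗
3: successors {4}; ¬□p ∧ □¬p there: 4:F. ✗
4: successors {1, 2, 3, 4}; ¬□p ∧ □¬p there: 1:F, 2:F, 3:F, 4:F. ✗
5: no successors, so ◇(¬□p ∧ □¬p) fails. ✗
6: successors {2}; ¬□p ∧ □¬p there: 2:F. ✗
Satisfying worlds: ∅.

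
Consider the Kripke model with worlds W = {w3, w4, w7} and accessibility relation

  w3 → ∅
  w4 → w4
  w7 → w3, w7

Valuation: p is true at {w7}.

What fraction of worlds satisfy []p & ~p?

1/3

w3: []p is T, ~p is T. ✓
w4: []p is F, ~p is T. ✗
w7: []p is F, ~p is F. ✗
That's 1 of 3 worlds, so 1/3.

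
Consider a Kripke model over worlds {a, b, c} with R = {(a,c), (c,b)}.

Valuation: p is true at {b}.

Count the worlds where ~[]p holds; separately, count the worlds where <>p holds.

For ~[]p:
a: []p is F. ✓
b: []p is T. ✗
c: []p is T. ✗
— 1 world.
For <>p:
a: successors {c}; p there: c:F. ✗
b: no successors, so <>p fails. ✗
c: successors {b}; p there: b:T. ✓
— 1 world.

1 and 1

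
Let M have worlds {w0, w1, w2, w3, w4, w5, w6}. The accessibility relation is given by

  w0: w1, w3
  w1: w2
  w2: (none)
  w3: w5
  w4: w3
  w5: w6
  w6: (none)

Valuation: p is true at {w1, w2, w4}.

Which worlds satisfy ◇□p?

w0: successors {w1, w3}; □p there: w1:T, w3:F. ✓
w1: successors {w2}; □p there: w2:T. ✓
w2: no successors, so ◇□p fails. ✗
w3: successors {w5}; □p there: w5:F. ✗
w4: successors {w3}; □p there: w3:F. ✗
w5: successors {w6}; □p there: w6:T. ✓
w6: no successors, so ◇□p fails. ✗

{w0, w1, w5}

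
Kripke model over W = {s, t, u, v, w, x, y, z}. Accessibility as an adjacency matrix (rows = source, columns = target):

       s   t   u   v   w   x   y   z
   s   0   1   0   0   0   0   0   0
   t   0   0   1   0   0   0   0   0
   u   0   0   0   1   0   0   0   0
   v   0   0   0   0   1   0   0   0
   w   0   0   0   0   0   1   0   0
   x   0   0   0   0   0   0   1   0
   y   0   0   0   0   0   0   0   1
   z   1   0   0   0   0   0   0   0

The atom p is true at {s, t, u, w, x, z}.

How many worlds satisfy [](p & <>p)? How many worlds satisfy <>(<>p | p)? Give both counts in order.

4 and 8

For [](p & <>p):
s: successors {t}; p & <>p there: t:T. ✓
t: successors {u}; p & <>p there: u:F. ✗
u: successors {v}; p & <>p there: v:F. ✗
v: successors {w}; p & <>p there: w:T. ✓
w: successors {x}; p & <>p there: x:F. ✗
x: successors {y}; p & <>p there: y:F. ✗
y: successors {z}; p & <>p there: z:T. ✓
z: successors {s}; p & <>p there: s:T. ✓
— 4 worlds.
For <>(<>p | p):
s: successors {t}; <>p | p there: t:T. ✓
t: successors {u}; <>p | p there: u:T. ✓
u: successors {v}; <>p | p there: v:T. ✓
v: successors {w}; <>p | p there: w:T. ✓
w: successors {x}; <>p | p there: x:T. ✓
x: successors {y}; <>p | p there: y:T. ✓
y: successors {z}; <>p | p there: z:T. ✓
z: successors {s}; <>p | p there: s:T. ✓
— 8 worlds.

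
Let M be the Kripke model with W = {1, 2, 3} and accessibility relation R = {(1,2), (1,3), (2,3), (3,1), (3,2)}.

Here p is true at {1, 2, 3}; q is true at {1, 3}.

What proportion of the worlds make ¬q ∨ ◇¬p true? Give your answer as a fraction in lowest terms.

1/3

1: ¬q is F, ◇¬p is F. ✗
2: ¬q is T, ◇¬p is F. ✓
3: ¬q is F, ◇¬p is F. ✗
That's 1 of 3 worlds, so 1/3.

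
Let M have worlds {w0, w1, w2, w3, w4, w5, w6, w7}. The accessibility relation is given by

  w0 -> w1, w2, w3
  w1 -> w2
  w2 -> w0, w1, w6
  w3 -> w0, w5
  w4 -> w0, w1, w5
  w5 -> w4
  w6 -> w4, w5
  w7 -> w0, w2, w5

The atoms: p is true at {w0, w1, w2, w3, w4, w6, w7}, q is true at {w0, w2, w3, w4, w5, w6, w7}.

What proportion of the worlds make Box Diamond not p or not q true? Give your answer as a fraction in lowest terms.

w0: Box Diamond not p is F, not q is F. ✗
w1: Box Diamond not p is F, not q is T. ✓
w2: Box Diamond not p is F, not q is F. ✗
w3: Box Diamond not p is F, not q is F. ✗
w4: Box Diamond not p is F, not q is F. ✗
w5: Box Diamond not p is T, not q is F. ✓
w6: Box Diamond not p is F, not q is F. ✗
w7: Box Diamond not p is F, not q is F. ✗
That's 2 of 8 worlds, so 2/8 = 1/4.

1/4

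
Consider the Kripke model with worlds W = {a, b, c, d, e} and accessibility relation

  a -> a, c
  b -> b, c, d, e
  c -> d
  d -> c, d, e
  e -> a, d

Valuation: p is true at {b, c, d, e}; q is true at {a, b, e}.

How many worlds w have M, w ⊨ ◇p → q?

a: ◇p is T, q is T. ✓
b: ◇p is T, q is T. ✓
c: ◇p is T, q is F. ✗
d: ◇p is T, q is F. ✗
e: ◇p is T, q is T. ✓
Satisfying worlds: {a, b, e}.

3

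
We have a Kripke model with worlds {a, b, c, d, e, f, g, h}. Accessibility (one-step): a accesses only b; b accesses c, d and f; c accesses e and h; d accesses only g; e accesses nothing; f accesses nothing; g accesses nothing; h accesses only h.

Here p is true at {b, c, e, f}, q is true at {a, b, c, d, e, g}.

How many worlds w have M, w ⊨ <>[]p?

3

a: successors {b}; []p there: b:F. ✗
b: successors {c, d, f}; []p there: c:F, d:F, f:T. ✓
c: successors {e, h}; []p there: e:T, h:F. ✓
d: successors {g}; []p there: g:T. ✓
e: no successors, so <>[]p fails. ✗
f: no successors, so <>[]p fails. ✗
g: no successors, so <>[]p fails. ✗
h: successors {h}; []p there: h:F. ✗
Satisfying worlds: {b, c, d}.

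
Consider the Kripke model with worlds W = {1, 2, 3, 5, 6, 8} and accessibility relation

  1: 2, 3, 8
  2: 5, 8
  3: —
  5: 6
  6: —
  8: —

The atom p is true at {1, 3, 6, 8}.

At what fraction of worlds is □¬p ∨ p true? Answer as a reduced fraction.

1: □¬p is F, p is T. ✓
2: □¬p is F, p is F. ✗
3: □¬p is T, p is T. ✓
5: □¬p is F, p is F. ✗
6: □¬p is T, p is T. ✓
8: □¬p is T, p is T. ✓
That's 4 of 6 worlds, so 4/6 = 2/3.

2/3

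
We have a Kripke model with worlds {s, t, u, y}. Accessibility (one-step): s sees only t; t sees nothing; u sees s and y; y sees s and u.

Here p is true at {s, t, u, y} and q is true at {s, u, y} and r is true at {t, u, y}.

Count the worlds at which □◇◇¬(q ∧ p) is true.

s: successors {t}; ◇◇¬(q ∧ p) there: t:F. ✗
t: no successors, so □◇◇¬(q ∧ p) holds vacuously. ✓
u: successors {s, y}; ◇◇¬(q ∧ p) there: s:F, y:T. ✗
y: successors {s, u}; ◇◇¬(q ∧ p) there: s:F, u:T. ✗
Satisfying worlds: {t}.

1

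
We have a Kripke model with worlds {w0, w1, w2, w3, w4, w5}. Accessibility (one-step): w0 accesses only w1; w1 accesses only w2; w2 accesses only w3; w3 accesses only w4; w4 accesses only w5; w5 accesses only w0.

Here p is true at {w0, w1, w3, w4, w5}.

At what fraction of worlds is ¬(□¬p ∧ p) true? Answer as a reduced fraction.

w0: □¬p ∧ p is F. ✓
w1: □¬p ∧ p is T. ✗
w2: □¬p ∧ p is F. ✓
w3: □¬p ∧ p is F. ✓
w4: □¬p ∧ p is F. ✓
w5: □¬p ∧ p is F. ✓
That's 5 of 6 worlds, so 5/6.

5/6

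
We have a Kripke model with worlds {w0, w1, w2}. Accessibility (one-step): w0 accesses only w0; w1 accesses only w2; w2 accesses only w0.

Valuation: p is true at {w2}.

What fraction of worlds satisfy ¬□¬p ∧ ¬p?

w0: ¬□¬p is F, ¬p is T. ✗
w1: ¬□¬p is T, ¬p is T. ✓
w2: ¬□¬p is F, ¬p is F. ✗
That's 1 of 3 worlds, so 1/3.

1/3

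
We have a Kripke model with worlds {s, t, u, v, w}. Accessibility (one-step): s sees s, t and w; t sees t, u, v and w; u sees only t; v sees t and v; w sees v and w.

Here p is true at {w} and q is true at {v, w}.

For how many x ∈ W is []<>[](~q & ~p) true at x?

s: successors {s, t, w}; <>[](~q & ~p) there: s:F, t:T, w:F. ✗
t: successors {t, u, v, w}; <>[](~q & ~p) there: t:T, u:F, v:F, w:F. ✗
u: successors {t}; <>[](~q & ~p) there: t:T. ✓
v: successors {t, v}; <>[](~q & ~p) there: t:T, v:F. ✗
w: successors {v, w}; <>[](~q & ~p) there: v:F, w:F. ✗
Satisfying worlds: {u}.

1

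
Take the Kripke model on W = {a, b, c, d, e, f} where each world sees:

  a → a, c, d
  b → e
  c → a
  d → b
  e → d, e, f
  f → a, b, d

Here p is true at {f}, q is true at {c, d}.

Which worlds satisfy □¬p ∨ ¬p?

{a, b, c, d, e, f}

a: □¬p is T, ¬p is T. ✓
b: □¬p is T, ¬p is T. ✓
c: □¬p is T, ¬p is T. ✓
d: □¬p is T, ¬p is T. ✓
e: □¬p is F, ¬p is T. ✓
f: □¬p is T, ¬p is F. ✓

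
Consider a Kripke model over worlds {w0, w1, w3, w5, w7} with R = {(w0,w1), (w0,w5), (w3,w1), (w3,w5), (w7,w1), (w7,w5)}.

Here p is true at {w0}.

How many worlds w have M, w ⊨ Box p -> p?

3

w0: Box p is F, p is T. ✓
w1: Box p is T, p is F. ✗
w3: Box p is F, p is F. ✓
w5: Box p is T, p is F. ✗
w7: Box p is F, p is F. ✓
Satisfying worlds: {w0, w3, w7}.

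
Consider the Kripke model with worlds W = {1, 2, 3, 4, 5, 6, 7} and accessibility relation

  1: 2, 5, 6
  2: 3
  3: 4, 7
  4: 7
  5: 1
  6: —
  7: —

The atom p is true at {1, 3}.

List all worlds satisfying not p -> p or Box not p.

1: not p is F, p or Box not p is T. ✓
2: not p is T, p or Box not p is F. ✗
3: not p is F, p or Box not p is T. ✓
4: not p is T, p or Box not p is T. ✓
5: not p is T, p or Box not p is F. ✗
6: not p is T, p or Box not p is T. ✓
7: not p is T, p or Box not p is T. ✓

{1, 3, 4, 6, 7}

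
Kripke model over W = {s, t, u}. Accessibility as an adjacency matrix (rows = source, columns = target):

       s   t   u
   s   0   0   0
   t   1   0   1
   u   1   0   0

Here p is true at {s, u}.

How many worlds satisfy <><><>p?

0

s: no successors, so <><><>p fails. ✗
t: successors {s, u}; <><>p there: s:F, u:F. ✗
u: successors {s}; <><>p there: s:F. ✗
Satisfying worlds: ∅.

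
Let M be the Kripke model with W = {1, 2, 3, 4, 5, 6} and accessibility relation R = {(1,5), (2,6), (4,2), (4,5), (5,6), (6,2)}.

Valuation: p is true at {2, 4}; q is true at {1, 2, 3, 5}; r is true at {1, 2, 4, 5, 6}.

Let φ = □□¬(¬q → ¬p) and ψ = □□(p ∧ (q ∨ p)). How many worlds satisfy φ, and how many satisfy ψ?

1 and 3

For □□¬(¬q → ¬p):
1: successors {5}; □¬(¬q → ¬p) there: 5:F. ✗
2: successors {6}; □¬(¬q → ¬p) there: 6:F. ✗
3: no successors, so □□¬(¬q → ¬p) holds vacuously. ✓
4: successors {2, 5}; □¬(¬q → ¬p) there: 2:F, 5:F. ✗
5: successors {6}; □¬(¬q → ¬p) there: 6:F. ✗
6: successors {2}; □¬(¬q → ¬p) there: 2:F. ✗
— 1 world.
For □□(p ∧ (q ∨ p)):
1: successors {5}; □(p ∧ (q ∨ p)) there: 5:F. ✗
2: successors {6}; □(p ∧ (q ∨ p)) there: 6:T. ✓
3: no successors, so □□(p ∧ (q ∨ p)) holds vacuously. ✓
4: successors {2, 5}; □(p ∧ (q ∨ p)) there: 2:F, 5:F. ✗
5: successors {6}; □(p ∧ (q ∨ p)) there: 6:T. ✓
6: successors {2}; □(p ∧ (q ∨ p)) there: 2:F. ✗
— 3 worlds.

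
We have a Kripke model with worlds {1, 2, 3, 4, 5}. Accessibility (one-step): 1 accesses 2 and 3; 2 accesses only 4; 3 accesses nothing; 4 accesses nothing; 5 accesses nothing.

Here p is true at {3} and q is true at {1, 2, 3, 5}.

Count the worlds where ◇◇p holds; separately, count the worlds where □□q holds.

For ◇◇p:
1: successors {2, 3}; ◇p there: 2:F, 3:F. ✗
2: successors {4}; ◇p there: 4:F. ✗
3: no successors, so ◇◇p fails. ✗
4: no successors, so ◇◇p fails. ✗
5: no successors, so ◇◇p fails. ✗
— 0 worlds.
For □□q:
1: successors {2, 3}; □q there: 2:F, 3:T. ✗
2: successors {4}; □q there: 4:T. ✓
3: no successors, so □□q holds vacuously. ✓
4: no successors, so □□q holds vacuously. ✓
5: no successors, so □□q holds vacuously. ✓
— 4 worlds.

0 and 4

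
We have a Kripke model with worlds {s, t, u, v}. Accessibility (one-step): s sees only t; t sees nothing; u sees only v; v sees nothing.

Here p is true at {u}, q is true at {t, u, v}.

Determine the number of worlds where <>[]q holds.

2

s: successors {t}; []q there: t:T. ✓
t: no successors, so <>[]q fails. ✗
u: successors {v}; []q there: v:T. ✓
v: no successors, so <>[]q fails. ✗
Satisfying worlds: {s, u}.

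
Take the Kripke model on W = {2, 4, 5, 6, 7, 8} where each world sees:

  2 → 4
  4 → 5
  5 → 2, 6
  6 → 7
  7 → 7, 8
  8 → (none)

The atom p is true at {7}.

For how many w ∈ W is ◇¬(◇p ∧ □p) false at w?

2: successors {4}; ¬(◇p ∧ □p) there: 4:T. ✓
4: successors {5}; ¬(◇p ∧ □p) there: 5:T. ✓
5: successors {2, 6}; ¬(◇p ∧ □p) there: 2:T, 6:F. ✓
6: successors {7}; ¬(◇p ∧ □p) there: 7:T. ✓
7: successors {7, 8}; ¬(◇p ∧ □p) there: 7:T, 8:T. ✓
8: no successors, so ◇¬(◇p ∧ □p) fails. ✗
Satisfying worlds: {2, 4, 5, 6, 7}.
So ◇¬(◇p ∧ □p) fails at the other 1 world.

1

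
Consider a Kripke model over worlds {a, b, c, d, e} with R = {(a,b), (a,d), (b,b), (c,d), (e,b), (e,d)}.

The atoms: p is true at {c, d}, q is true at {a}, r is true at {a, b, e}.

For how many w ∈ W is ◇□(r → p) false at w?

2

a: successors {b, d}; □(r → p) there: b:F, d:T. ✓
b: successors {b}; □(r → p) there: b:F. ✗
c: successors {d}; □(r → p) there: d:T. ✓
d: no successors, so ◇□(r → p) fails. ✗
e: successors {b, d}; □(r → p) there: b:F, d:T. ✓
Satisfying worlds: {a, c, e}.
So ◇□(r → p) fails at the other 2 worlds.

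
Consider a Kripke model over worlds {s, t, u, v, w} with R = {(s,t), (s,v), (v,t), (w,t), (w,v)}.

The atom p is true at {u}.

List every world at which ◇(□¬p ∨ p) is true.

s: successors {t, v}; □¬p ∨ p there: t:T, v:T. ✓
t: no successors, so ◇(□¬p ∨ p) fails. ✗
u: no successors, so ◇(□¬p ∨ p) fails. ✗
v: successors {t}; □¬p ∨ p there: t:T. ✓
w: successors {t, v}; □¬p ∨ p there: t:T, v:T. ✓

{s, v, w}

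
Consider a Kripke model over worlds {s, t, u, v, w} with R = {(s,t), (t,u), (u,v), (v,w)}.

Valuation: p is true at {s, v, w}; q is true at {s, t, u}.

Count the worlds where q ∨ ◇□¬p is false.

s: q is T, ◇□¬p is T. ✓
t: q is T, ◇□¬p is F. ✓
u: q is T, ◇□¬p is F. ✓
v: q is F, ◇□¬p is T. ✓
w: q is F, ◇□¬p is F. ✗
Satisfying worlds: {s, t, u, v}.
So q ∨ ◇□¬p fails at the other 1 world.

1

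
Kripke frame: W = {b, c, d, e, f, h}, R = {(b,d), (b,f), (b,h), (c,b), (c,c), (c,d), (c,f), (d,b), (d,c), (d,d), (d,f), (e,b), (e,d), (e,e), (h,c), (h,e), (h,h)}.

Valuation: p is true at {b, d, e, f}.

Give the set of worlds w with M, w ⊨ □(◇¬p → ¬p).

{f, h}

b: successors {d, f, h}; ◇¬p → ¬p there: d:F, f:T, h:T. ✗
c: successors {b, c, d, f}; ◇¬p → ¬p there: b:F, c:T, d:F, f:T. ✗
d: successors {b, c, d, f}; ◇¬p → ¬p there: b:F, c:T, d:F, f:T. ✗
e: successors {b, d, e}; ◇¬p → ¬p there: b:F, d:F, e:T. ✗
f: no successors, so □(◇¬p → ¬p) holds vacuously. ✓
h: successors {c, e, h}; ◇¬p → ¬p there: c:T, e:T, h:T. ✓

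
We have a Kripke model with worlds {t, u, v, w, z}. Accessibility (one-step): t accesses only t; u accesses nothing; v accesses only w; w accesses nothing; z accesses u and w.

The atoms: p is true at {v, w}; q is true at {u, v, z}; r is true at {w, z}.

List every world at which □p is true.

t: successors {t}; p there: t:F. ✗
u: no successors, so □p holds vacuously. ✓
v: successors {w}; p there: w:T. ✓
w: no successors, so □p holds vacuously. ✓
z: successors {u, w}; p there: u:F, w:T. ✗

{u, v, w}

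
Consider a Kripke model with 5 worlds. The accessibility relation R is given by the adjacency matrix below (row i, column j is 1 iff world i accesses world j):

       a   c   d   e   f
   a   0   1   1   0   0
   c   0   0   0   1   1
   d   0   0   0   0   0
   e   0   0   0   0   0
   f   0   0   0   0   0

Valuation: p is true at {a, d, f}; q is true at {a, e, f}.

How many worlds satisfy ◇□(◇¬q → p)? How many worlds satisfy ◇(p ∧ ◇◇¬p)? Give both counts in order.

2 and 0

For ◇□(◇¬q → p):
a: successors {c, d}; □(◇¬q → p) there: c:T, d:T. ✓
c: successors {e, f}; □(◇¬q → p) there: e:T, f:T. ✓
d: no successors, so ◇□(◇¬q → p) fails. ✗
e: no successors, so ◇□(◇¬q → p) fails. ✗
f: no successors, so ◇□(◇¬q → p) fails. ✗
— 2 worlds.
For ◇(p ∧ ◇◇¬p):
a: successors {c, d}; p ∧ ◇◇¬p there: c:F, d:F. ✗
c: successors {e, f}; p ∧ ◇◇¬p there: e:F, f:F. ✗
d: no successors, so ◇(p ∧ ◇◇¬p) fails. ✗
e: no successors, so ◇(p ∧ ◇◇¬p) fails. ✗
f: no successors, so ◇(p ∧ ◇◇¬p) fails. ✗
— 0 worlds.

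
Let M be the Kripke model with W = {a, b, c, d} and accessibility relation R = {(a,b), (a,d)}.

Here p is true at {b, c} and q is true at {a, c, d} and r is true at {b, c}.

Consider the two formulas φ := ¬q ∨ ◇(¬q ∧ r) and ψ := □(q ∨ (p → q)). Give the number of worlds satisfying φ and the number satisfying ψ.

2 and 3

For ¬q ∨ ◇(¬q ∧ r):
a: ¬q is F, ◇(¬q ∧ r) is T. ✓
b: ¬q is T, ◇(¬q ∧ r) is F. ✓
c: ¬q is F, ◇(¬q ∧ r) is F. ✗
d: ¬q is F, ◇(¬q ∧ r) is F. ✗
— 2 worlds.
For □(q ∨ (p → q)):
a: successors {b, d}; q ∨ (p → q) there: b:F, d:T. ✗
b: no successors, so □(q ∨ (p → q)) holds vacuously. ✓
c: no successors, so □(q ∨ (p → q)) holds vacuously. ✓
d: no successors, so □(q ∨ (p → q)) holds vacuously. ✓
— 3 worlds.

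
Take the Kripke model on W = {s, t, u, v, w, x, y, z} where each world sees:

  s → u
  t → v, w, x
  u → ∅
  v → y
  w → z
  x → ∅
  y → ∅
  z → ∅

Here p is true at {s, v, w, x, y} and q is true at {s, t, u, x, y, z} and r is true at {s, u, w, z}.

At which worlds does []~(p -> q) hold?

s: successors {u}; ~(p -> q) there: u:F. ✗
t: successors {v, w, x}; ~(p -> q) there: v:T, w:T, x:F. ✗
u: no successors, so []~(p -> q) holds vacuously. ✓
v: successors {y}; ~(p -> q) there: y:F. ✗
w: successors {z}; ~(p -> q) there: z:F. ✗
x: no successors, so []~(p -> q) holds vacuously. ✓
y: no successors, so []~(p -> q) holds vacuously. ✓
z: no successors, so []~(p -> q) holds vacuously. ✓

{u, x, y, z}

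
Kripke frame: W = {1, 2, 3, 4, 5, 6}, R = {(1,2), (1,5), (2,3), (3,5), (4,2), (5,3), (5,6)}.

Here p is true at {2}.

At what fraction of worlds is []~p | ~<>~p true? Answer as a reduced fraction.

5/6

1: []~p is F, ~<>~p is F. ✗
2: []~p is T, ~<>~p is F. ✓
3: []~p is T, ~<>~p is F. ✓
4: []~p is F, ~<>~p is T. ✓
5: []~p is T, ~<>~p is F. ✓
6: []~p is T, ~<>~p is T. ✓
That's 5 of 6 worlds, so 5/6.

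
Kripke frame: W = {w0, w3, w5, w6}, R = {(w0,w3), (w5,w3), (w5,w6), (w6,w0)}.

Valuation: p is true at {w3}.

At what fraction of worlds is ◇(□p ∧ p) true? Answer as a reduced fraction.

1/2

w0: successors {w3}; □p ∧ p there: w3:T. ✓
w3: no successors, so ◇(□p ∧ p) fails. ✗
w5: successors {w3, w6}; □p ∧ p there: w3:T, w6:F. ✓
w6: successors {w0}; □p ∧ p there: w0:F. ✗
That's 2 of 4 worlds, so 2/4 = 1/2.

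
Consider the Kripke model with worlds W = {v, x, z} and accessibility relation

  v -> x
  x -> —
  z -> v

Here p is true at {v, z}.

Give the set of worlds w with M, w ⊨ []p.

v: successors {x}; p there: x:F. ✗
x: no successors, so []p holds vacuously. ✓
z: successors {v}; p there: v:T. ✓

{x, z}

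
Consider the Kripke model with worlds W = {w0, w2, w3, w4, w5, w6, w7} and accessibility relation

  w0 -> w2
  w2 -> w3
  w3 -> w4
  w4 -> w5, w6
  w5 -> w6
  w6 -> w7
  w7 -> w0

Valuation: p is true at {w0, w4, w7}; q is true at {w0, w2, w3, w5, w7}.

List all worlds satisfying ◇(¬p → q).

{w0, w2, w3, w4, w6, w7}

w0: successors {w2}; ¬p → q there: w2:T. ✓
w2: successors {w3}; ¬p → q there: w3:T. ✓
w3: successors {w4}; ¬p → q there: w4:T. ✓
w4: successors {w5, w6}; ¬p → q there: w5:T, w6:F. ✓
w5: successors {w6}; ¬p → q there: w6:F. ✗
w6: successors {w7}; ¬p → q there: w7:T. ✓
w7: successors {w0}; ¬p → q there: w0:T. ✓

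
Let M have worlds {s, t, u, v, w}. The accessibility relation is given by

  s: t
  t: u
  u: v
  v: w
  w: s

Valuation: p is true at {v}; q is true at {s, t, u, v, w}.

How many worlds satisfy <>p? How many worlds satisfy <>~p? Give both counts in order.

1 and 4

For <>p:
s: successors {t}; p there: t:F. ✗
t: successors {u}; p there: u:F. ✗
u: successors {v}; p there: v:T. ✓
v: successors {w}; p there: w:F. ✗
w: successors {s}; p there: s:F. ✗
— 1 world.
For <>~p:
s: successors {t}; ~p there: t:T. ✓
t: successors {u}; ~p there: u:T. ✓
u: successors {v}; ~p there: v:F. ✗
v: successors {w}; ~p there: w:T. ✓
w: successors {s}; ~p there: s:T. ✓
— 4 worlds.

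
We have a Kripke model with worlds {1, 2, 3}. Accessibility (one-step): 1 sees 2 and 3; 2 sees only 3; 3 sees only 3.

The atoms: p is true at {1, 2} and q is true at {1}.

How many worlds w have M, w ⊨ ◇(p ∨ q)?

1

1: successors {2, 3}; p ∨ q there: 2:T, 3:F. ✓
2: successors {3}; p ∨ q there: 3:F. ✗
3: successors {3}; p ∨ q there: 3:F. ✗
Satisfying worlds: {1}.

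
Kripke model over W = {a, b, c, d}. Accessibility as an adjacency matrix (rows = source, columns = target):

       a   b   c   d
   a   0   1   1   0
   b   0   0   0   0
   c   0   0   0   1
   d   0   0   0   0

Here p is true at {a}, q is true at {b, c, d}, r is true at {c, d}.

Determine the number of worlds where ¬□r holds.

1

a: □r is F. ✓
b: □r is T. ✗
c: □r is T. ✗
d: □r is T. ✗
Satisfying worlds: {a}.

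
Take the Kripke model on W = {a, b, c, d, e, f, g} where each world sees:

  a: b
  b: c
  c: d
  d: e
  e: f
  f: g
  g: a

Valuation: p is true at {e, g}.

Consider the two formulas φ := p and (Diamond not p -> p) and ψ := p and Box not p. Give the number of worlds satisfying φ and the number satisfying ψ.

For p and (Diamond not p -> p):
a: p is F, Diamond not p -> p is F. ✗
b: p is F, Diamond not p -> p is F. ✗
c: p is F, Diamond not p -> p is F. ✗
d: p is F, Diamond not p -> p is T. ✗
e: p is T, Diamond not p -> p is T. ✓
f: p is F, Diamond not p -> p is T. ✗
g: p is T, Diamond not p -> p is T. ✓
— 2 worlds.
For p and Box not p:
a: p is F, Box not p is T. ✗
b: p is F, Box not p is T. ✗
c: p is F, Box not p is T. ✗
d: p is F, Box not p is F. ✗
e: p is T, Box not p is T. ✓
f: p is F, Box not p is F. ✗
g: p is T, Box not p is T. ✓
— 2 worlds.

2 and 2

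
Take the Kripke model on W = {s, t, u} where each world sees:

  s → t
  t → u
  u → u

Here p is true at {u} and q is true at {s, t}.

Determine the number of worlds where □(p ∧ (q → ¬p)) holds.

2

s: successors {t}; p ∧ (q → ¬p) there: t:F. ✗
t: successors {u}; p ∧ (q → ¬p) there: u:T. ✓
u: successors {u}; p ∧ (q → ¬p) there: u:T. ✓
Satisfying worlds: {t, u}.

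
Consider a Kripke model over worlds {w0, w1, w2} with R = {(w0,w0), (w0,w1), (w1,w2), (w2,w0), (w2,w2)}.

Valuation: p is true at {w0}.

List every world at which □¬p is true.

{w1}

w0: successors {w0, w1}; ¬p there: w0:F, w1:T. ✗
w1: successors {w2}; ¬p there: w2:T. ✓
w2: successors {w0, w2}; ¬p there: w0:F, w2:T. ✗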